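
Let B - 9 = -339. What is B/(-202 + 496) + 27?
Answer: 1268/49 ≈ 25.878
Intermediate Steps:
B = -330 (B = 9 - 339 = -330)
B/(-202 + 496) + 27 = -330/(-202 + 496) + 27 = -330/294 + 27 = (1/294)*(-330) + 27 = -55/49 + 27 = 1268/49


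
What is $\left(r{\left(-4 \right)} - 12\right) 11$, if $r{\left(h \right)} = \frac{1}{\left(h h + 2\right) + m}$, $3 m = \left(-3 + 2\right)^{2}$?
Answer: $- \frac{657}{5} \approx -131.4$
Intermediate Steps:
$m = \frac{1}{3}$ ($m = \frac{\left(-3 + 2\right)^{2}}{3} = \frac{\left(-1\right)^{2}}{3} = \frac{1}{3} \cdot 1 = \frac{1}{3} \approx 0.33333$)
$r{\left(h \right)} = \frac{1}{\frac{7}{3} + h^{2}}$ ($r{\left(h \right)} = \frac{1}{\left(h h + 2\right) + \frac{1}{3}} = \frac{1}{\left(h^{2} + 2\right) + \frac{1}{3}} = \frac{1}{\left(2 + h^{2}\right) + \frac{1}{3}} = \frac{1}{\frac{7}{3} + h^{2}}$)
$\left(r{\left(-4 \right)} - 12\right) 11 = \left(\frac{3}{7 + 3 \left(-4\right)^{2}} - 12\right) 11 = \left(\frac{3}{7 + 3 \cdot 16} - 12\right) 11 = \left(\frac{3}{7 + 48} - 12\right) 11 = \left(\frac{3}{55} - 12\right) 11 = \left(- \frac{657}{55}\right) 11 = - \frac{657}{5}$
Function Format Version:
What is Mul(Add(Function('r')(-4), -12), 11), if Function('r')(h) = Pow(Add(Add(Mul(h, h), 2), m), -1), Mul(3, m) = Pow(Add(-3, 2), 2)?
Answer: Rational(-657, 5) ≈ -131.40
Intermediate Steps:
m = Rational(1, 3) (m = Mul(Rational(1, 3), Pow(Add(-3, 2), 2)) = Mul(Rational(1, 3), Pow(-1, 2)) = Mul(Rational(1, 3), 1) = Rational(1, 3) ≈ 0.33333)
Function('r')(h) = Pow(Add(Rational(7, 3), Pow(h, 2)), -1) (Function('r')(h) = Pow(Add(Add(Mul(h, h), 2), Rational(1, 3)), -1) = Pow(Add(Add(Pow(h, 2), 2), Rational(1, 3)), -1) = Pow(Add(Add(2, Pow(h, 2)), Rational(1, 3)), -1) = Pow(Add(Rational(7, 3), Pow(h, 2)), -1))
Mul(Add(Function('r')(-4), -12), 11) = Mul(Add(Mul(3, Pow(Add(7, Mul(3, Pow(-4, 2))), -1)), -12), 11) = Mul(Add(Mul(3, Pow(Add(7, Mul(3, 16)), -1)), -12), 11) = Mul(Add(Mul(3, Pow(Add(7, 48), -1)), -12), 11) = Mul(Add(Mul(3, Pow(55, -1)), -12), 11) = Mul(Add(Mul(3, Rational(1, 55)), -12), 11) = Mul(Add(Rational(3, 55), -12), 11) = Mul(Rational(-657, 55), 11) = Rational(-657, 5)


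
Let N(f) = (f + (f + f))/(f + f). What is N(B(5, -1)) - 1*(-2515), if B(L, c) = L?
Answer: 5033/2 ≈ 2516.5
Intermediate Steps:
N(f) = 3/2 (N(f) = (f + 2*f)/((2*f)) = (3*f)*(1/(2*f)) = 3/2)
N(B(5, -1)) - 1*(-2515) = 3/2 - 1*(-2515) = 3/2 + 2515 = 5033/2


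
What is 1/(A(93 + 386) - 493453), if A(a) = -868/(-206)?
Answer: -103/50825225 ≈ -2.0266e-6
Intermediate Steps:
A(a) = 434/103 (A(a) = -868*(-1/206) = 434/103)
1/(A(93 + 386) - 493453) = 1/(434/103 - 493453) = 1/(-50825225/103) = -103/50825225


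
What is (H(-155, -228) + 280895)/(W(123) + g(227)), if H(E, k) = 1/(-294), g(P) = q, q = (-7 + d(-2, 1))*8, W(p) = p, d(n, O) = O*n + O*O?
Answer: 82583129/17346 ≈ 4760.9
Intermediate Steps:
d(n, O) = O² + O*n (d(n, O) = O*n + O² = O² + O*n)
q = -64 (q = (-7 + 1*(1 - 2))*8 = (-7 + 1*(-1))*8 = (-7 - 1)*8 = -8*8 = -64)
g(P) = -64
H(E, k) = -1/294
(H(-155, -228) + 280895)/(W(123) + g(227)) = (-1/294 + 280895)/(123 - 64) = (82583129/294)/59 = (82583129/294)*(1/59) = 82583129/17346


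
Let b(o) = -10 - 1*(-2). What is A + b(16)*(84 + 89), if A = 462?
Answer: -922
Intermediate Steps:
b(o) = -8 (b(o) = -10 + 2 = -8)
A + b(16)*(84 + 89) = 462 - 8*(84 + 89) = 462 - 8*173 = 462 - 1384 = -922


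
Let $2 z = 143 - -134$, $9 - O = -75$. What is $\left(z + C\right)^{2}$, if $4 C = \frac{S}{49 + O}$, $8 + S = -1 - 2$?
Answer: $\frac{5427416241}{283024} \approx 19177.0$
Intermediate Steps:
$O = 84$ ($O = 9 - -75 = 9 + 75 = 84$)
$S = -11$ ($S = -8 - 3 = -11$)
$z = \frac{277}{2}$ ($z = \frac{143 - -134}{2} = \frac{143 + 134}{2} = \frac{1}{2} \cdot 277 = \frac{277}{2} \approx 138.5$)
$C = - \frac{11}{532}$ ($C = \frac{\frac{1}{49 + 84} \left(-11\right)}{4} = \frac{\frac{1}{133} \left(-11\right)}{4} = \frac{1}{4} \left(- \frac{11}{133}\right) = - \frac{11}{532} \approx -0.020677$)
$\left(z + C\right)^{2} = \left(\frac{277}{2} - \frac{11}{532}\right)^{2} = \left(\frac{73671}{532}\right)^{2} = \frac{5427416241}{283024}$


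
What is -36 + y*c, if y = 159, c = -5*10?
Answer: -7986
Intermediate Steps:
c = -50
-36 + y*c = -36 + 159*(-50) = -36 - 7950 = -7986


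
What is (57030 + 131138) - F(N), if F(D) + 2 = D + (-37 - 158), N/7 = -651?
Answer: 192922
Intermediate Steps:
N = -4557 (N = 7*(-651) = -4557)
F(D) = -197 + D (F(D) = -2 + (D + (-37 - 158)) = -2 + (D - 195) = -2 + (-195 + D) = -197 + D)
(57030 + 131138) - F(N) = (57030 + 131138) - (-197 - 4557) = 188168 - 1*(-4754) = 188168 + 4754 = 192922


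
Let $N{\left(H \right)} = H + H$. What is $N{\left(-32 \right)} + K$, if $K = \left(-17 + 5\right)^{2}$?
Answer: $80$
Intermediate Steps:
$N{\left(H \right)} = 2 H$
$K = 144$ ($K = \left(-12\right)^{2} = 144$)
$N{\left(-32 \right)} + K = 2 \left(-32\right) + 144 = -64 + 144 = 80$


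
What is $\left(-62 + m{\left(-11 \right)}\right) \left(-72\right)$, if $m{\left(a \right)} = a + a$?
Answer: $6048$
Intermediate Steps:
$m{\left(a \right)} = 2 a$
$\left(-62 + m{\left(-11 \right)}\right) \left(-72\right) = \left(-62 + 2 \left(-11\right)\right) \left(-72\right) = \left(-62 - 22\right) \left(-72\right) = \left(-84\right) \left(-72\right) = 6048$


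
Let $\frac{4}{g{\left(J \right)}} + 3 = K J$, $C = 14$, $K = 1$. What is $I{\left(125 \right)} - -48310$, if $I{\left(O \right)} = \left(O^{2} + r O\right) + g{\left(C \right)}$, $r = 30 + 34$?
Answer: $\frac{791289}{11} \approx 71935.0$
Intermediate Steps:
$g{\left(J \right)} = \frac{4}{-3 + J}$ ($g{\left(J \right)} = \frac{4}{-3 + 1 J} = \frac{4}{-3 + J}$)
$r = 64$
$I{\left(O \right)} = \frac{4}{11} + O^{2} + 64 O$ ($I{\left(O \right)} = \left(O^{2} + 64 O\right) + \frac{4}{-3 + 14} = \left(O^{2} + 64 O\right) + \frac{4}{11} = \frac{4}{11} + O^{2} + 64 O$)
$I{\left(125 \right)} - -48310 = \left(\frac{4}{11} + 125^{2} + 64 \cdot 125\right) - -48310 = \left(\frac{4}{11} + 15625 + 8000\right) + 48310 = \frac{259879}{11} + 48310 = \frac{791289}{11}$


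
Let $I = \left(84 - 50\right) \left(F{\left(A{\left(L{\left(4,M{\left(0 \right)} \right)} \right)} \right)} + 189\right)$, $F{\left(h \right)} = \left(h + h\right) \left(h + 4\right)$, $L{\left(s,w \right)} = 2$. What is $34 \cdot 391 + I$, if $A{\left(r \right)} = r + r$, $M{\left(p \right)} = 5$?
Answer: $21896$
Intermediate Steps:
$A{\left(r \right)} = 2 r$
$F{\left(h \right)} = 2 h \left(4 + h\right)$
$I = 8602$ ($I = \left(84 - 50\right) \left(2 \cdot 2 \cdot 2 \left(4 + 2 \cdot 2\right) + 189\right) = 34 \left(2 \cdot 4 \left(4 + 4\right) + 189\right) = 34 \left(2 \cdot 4 \cdot 8 + 189\right) = 34 \left(64 + 189\right) = 34 \cdot 253 = 8602$)
$34 \cdot 391 + I = 34 \cdot 391 + 8602 = 13294 + 8602 = 21896$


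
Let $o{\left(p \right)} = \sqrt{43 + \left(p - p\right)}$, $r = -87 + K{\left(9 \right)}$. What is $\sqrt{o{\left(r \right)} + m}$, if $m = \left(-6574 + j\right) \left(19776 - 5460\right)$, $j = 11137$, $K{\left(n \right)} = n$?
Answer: $\sqrt{65323908 + \sqrt{43}} \approx 8082.3$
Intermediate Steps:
$r = -78$ ($r = -87 + 9 = -78$)
$o{\left(p \right)} = \sqrt{43}$ ($o{\left(p \right)} = \sqrt{43 + 0} = \sqrt{43}$)
$m = 65323908$ ($m = \left(-6574 + 11137\right) \left(19776 - 5460\right) = 4563 \cdot 14316 = 65323908$)
$\sqrt{o{\left(r \right)} + m} = \sqrt{\sqrt{43} + 65323908} = \sqrt{65323908 + \sqrt{43}}$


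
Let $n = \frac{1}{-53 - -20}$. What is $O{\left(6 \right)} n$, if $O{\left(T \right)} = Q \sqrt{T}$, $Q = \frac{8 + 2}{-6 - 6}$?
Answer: $\frac{5 \sqrt{6}}{198} \approx 0.061856$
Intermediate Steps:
$Q = - \frac{5}{6}$ ($Q = \frac{10}{-12} = 10 \left(- \frac{1}{12}\right) = - \frac{5}{6} \approx -0.83333$)
$n = - \frac{1}{33}$ ($n = \frac{1}{-53 + 20} = \frac{1}{-33} = - \frac{1}{33} \approx -0.030303$)
$O{\left(T \right)} = - \frac{5 \sqrt{T}}{6}$
$O{\left(6 \right)} n = - \frac{5 \sqrt{6}}{6} \left(- \frac{1}{33}\right) = \frac{5 \sqrt{6}}{198}$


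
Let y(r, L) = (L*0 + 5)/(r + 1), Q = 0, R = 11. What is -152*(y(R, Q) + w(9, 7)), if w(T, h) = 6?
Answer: -2926/3 ≈ -975.33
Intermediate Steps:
y(r, L) = 5/(1 + r) (y(r, L) = (0 + 5)/(1 + r) = 5/(1 + r))
-152*(y(R, Q) + w(9, 7)) = -152*(5/(1 + 11) + 6) = -152*(5/12 + 6) = -152*77/12 = -2926/3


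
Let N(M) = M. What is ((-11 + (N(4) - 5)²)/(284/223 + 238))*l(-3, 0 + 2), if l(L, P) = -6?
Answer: 2230/8893 ≈ 0.25076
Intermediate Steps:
((-11 + (N(4) - 5)²)/(284/223 + 238))*l(-3, 0 + 2) = ((-11 + (4 - 5)²)/(284/223 + 238))*(-6) = ((-11 + (-1)²)/(284*(1/223) + 238))*(-6) = ((-11 + 1)/(284/223 + 238))*(-6) = -10/53358/223*(-6) = -10*223/53358*(-6) = -1115/26679*(-6) = 2230/8893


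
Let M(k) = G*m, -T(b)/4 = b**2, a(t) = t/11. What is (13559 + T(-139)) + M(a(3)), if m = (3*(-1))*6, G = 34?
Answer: -64337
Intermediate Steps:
m = -18 (m = -3*6 = -18)
a(t) = t/11 (a(t) = t*(1/11) = t/11)
T(b) = -4*b**2
M(k) = -612 (M(k) = 34*(-18) = -612)
(13559 + T(-139)) + M(a(3)) = (13559 - 4*(-139)**2) - 612 = (13559 - 4*19321) - 612 = (13559 - 77284) - 612 = -63725 - 612 = -64337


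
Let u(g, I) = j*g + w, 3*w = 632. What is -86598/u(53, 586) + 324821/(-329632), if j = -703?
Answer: 49534185763/36636948640 ≈ 1.3520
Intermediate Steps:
w = 632/3 (w = (1/3)*632 = 632/3 ≈ 210.67)
u(g, I) = 632/3 - 703*g (u(g, I) = -703*g + 632/3 = 632/3 - 703*g)
-86598/u(53, 586) + 324821/(-329632) = -86598/(632/3 - 703*53) + 324821/(-329632) = -86598/(632/3 - 37259) + 324821*(-1/329632) = -86598/(-111145/3) - 324821/329632 = -86598*(-3/111145) - 324821/329632 = 259794/111145 - 324821/329632 = 49534185763/36636948640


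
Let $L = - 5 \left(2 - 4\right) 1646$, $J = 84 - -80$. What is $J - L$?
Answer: $-16296$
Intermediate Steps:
$J = 164$ ($J = 84 + 80 = 164$)
$L = 16460$ ($L = \left(-5\right) \left(-2\right) 1646 = 10 \cdot 1646 = 16460$)
$J - L = 164 - 16460 = -16296$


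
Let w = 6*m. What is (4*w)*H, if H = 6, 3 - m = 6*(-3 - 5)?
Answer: 7344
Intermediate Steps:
m = 51 (m = 3 - 6*(-3 - 5) = 3 - 6*(-8) = 3 - 1*(-48) = 3 + 48 = 51)
w = 306 (w = 6*51 = 306)
(4*w)*H = (4*306)*6 = 1224*6 = 7344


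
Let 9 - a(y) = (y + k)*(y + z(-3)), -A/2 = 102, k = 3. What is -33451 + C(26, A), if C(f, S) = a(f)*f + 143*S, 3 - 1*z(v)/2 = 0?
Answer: -86517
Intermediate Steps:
z(v) = 6 (z(v) = 6 - 2*0 = 6 + 0 = 6)
A = -204 (A = -2*102 = -204)
a(y) = 9 - (3 + y)*(6 + y) (a(y) = 9 - (y + 3)*(y + 6) = 9 - (3 + y)*(6 + y))
C(f, S) = 143*S + f*(-9 - f² - 9*f) (C(f, S) = (-9 - f² - 9*f)*f + 143*S = f*(-9 - f² - 9*f) + 143*S = 143*S + f*(-9 - f² - 9*f))
-33451 + C(26, A) = -33451 + (143*(-204) - 1*26*(9 + 26² + 9*26)) = -33451 + (-29172 - 1*26*(9 + 676 + 234)) = -33451 + (-29172 - 1*26*919) = -33451 + (-29172 - 23894) = -33451 - 53066 = -86517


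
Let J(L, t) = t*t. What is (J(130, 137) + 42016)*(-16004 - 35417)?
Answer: -3125625485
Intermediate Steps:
J(L, t) = t²
(J(130, 137) + 42016)*(-16004 - 35417) = (137² + 42016)*(-16004 - 35417) = (18769 + 42016)*(-51421) = 60785*(-51421) = -3125625485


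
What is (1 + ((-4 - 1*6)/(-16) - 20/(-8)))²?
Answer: 1089/64 ≈ 17.016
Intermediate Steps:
(1 + ((-4 - 1*6)/(-16) - 20/(-8)))² = (1 + ((-4 - 6)*(-1/16) - 20*(-⅛)))² = (1 + (-10*(-1/16) + 5/2))² = (1 + (5/8 + 5/2))² = (1 + 25/8)² = (33/8)² = 1089/64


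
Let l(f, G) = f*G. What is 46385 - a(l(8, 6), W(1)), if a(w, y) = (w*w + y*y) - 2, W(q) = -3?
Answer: 44074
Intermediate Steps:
l(f, G) = G*f
a(w, y) = -2 + w**2 + y**2 (a(w, y) = (w**2 + y**2) - 2 = -2 + w**2 + y**2)
46385 - a(l(8, 6), W(1)) = 46385 - (-2 + (6*8)**2 + (-3)**2) = 46385 - (-2 + 48**2 + 9) = 46385 - (-2 + 2304 + 9) = 46385 - 1*2311 = 46385 - 2311 = 44074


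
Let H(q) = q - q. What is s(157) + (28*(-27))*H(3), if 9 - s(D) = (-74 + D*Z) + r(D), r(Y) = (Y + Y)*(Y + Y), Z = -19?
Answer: -95530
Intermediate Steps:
H(q) = 0
r(Y) = 4*Y² (r(Y) = (2*Y)*(2*Y) = 4*Y²)
s(D) = 83 - 4*D² + 19*D (s(D) = 9 - ((-74 + D*(-19)) + 4*D²) = 9 - ((-74 - 19*D) + 4*D²) = 9 - (-74 - 19*D + 4*D²) = 9 + (74 - 4*D² + 19*D) = 83 - 4*D² + 19*D)
s(157) + (28*(-27))*H(3) = (83 - 4*157² + 19*157) + (28*(-27))*0 = (83 - 4*24649 + 2983) - 756*0 = (83 - 98596 + 2983) + 0 = -95530 + 0 = -95530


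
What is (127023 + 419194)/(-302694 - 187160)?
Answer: -546217/489854 ≈ -1.1151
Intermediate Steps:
(127023 + 419194)/(-302694 - 187160) = 546217/(-489854) = 546217*(-1/489854) = -546217/489854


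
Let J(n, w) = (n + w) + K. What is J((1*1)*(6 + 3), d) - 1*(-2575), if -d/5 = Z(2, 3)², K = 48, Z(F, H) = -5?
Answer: 2507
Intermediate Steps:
d = -125 (d = -5*(-5)² = -5*25 = -125)
J(n, w) = 48 + n + w (J(n, w) = (n + w) + 48 = 48 + n + w)
J((1*1)*(6 + 3), d) - 1*(-2575) = (48 + (1*1)*(6 + 3) - 125) - 1*(-2575) = (48 + 1*9 - 125) + 2575 = (48 + 9 - 125) + 2575 = -68 + 2575 = 2507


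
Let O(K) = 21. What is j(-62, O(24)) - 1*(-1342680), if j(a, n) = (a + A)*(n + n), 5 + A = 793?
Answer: 1373172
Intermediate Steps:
A = 788 (A = -5 + 793 = 788)
j(a, n) = 2*n*(788 + a) (j(a, n) = (a + 788)*(n + n) = (788 + a)*(2*n) = 2*n*(788 + a))
j(-62, O(24)) - 1*(-1342680) = 2*21*(788 - 62) - 1*(-1342680) = 2*21*726 + 1342680 = 30492 + 1342680 = 1373172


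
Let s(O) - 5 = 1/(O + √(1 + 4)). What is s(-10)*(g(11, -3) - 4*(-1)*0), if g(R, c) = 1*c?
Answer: -279/19 + 3*√5/95 ≈ -14.614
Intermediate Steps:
g(R, c) = c
s(O) = 5 + 1/(O + √5) (s(O) = 5 + 1/(O + √(1 + 4)) = 5 + 1/(O + √5))
s(-10)*(g(11, -3) - 4*(-1)*0) = ((1 + 5*(-10) + 5*√5)/(-10 + √5))*(-3 - 4*(-1)*0) = ((1 - 50 + 5*√5)/(-10 + √5))*(-3 + 4*0) = ((-49 + 5*√5)/(-10 + √5))*(-3 + 0) = ((-49 + 5*√5)/(-10 + √5))*(-3) = -3*(-49 + 5*√5)/(-10 + √5)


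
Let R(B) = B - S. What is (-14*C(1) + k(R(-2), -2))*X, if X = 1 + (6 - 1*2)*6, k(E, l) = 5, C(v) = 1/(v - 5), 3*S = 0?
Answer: 425/2 ≈ 212.50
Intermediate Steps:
S = 0 (S = (⅓)*0 = 0)
C(v) = 1/(-5 + v)
R(B) = B (R(B) = B - 1*0 = B + 0 = B)
X = 25 (X = 1 + (6 - 2)*6 = 1 + 4*6 = 1 + 24 = 25)
(-14*C(1) + k(R(-2), -2))*X = (-14/(-5 + 1) + 5)*25 = (-14/(-4) + 5)*25 = (-14*(-¼) + 5)*25 = (7/2 + 5)*25 = (17/2)*25 = 425/2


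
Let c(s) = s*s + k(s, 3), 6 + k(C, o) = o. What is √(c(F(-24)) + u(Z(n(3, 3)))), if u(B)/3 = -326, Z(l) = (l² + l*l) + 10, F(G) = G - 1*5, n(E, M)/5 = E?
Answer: 2*I*√35 ≈ 11.832*I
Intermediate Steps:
n(E, M) = 5*E
F(G) = -5 + G (F(G) = G - 5 = -5 + G)
k(C, o) = -6 + o
Z(l) = 10 + 2*l² (Z(l) = (l² + l²) + 10 = 2*l² + 10 = 10 + 2*l²)
u(B) = -978 (u(B) = 3*(-326) = -978)
c(s) = -3 + s² (c(s) = s*s + (-6 + 3) = s² - 3 = -3 + s²)
√(c(F(-24)) + u(Z(n(3, 3)))) = √((-3 + (-5 - 24)²) - 978) = √((-3 + (-29)²) - 978) = √((-3 + 841) - 978) = √(838 - 978) = √(-140) = 2*I*√35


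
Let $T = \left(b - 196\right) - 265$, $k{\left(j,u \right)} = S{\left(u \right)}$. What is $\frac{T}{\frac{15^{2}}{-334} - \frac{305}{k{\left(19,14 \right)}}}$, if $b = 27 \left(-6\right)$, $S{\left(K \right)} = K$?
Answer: $\frac{8183}{295} \approx 27.739$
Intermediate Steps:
$b = -162$
$k{\left(j,u \right)} = u$
$T = -623$ ($T = \left(-162 - 196\right) - 265 = -358 - 265 = -623$)
$\frac{T}{\frac{15^{2}}{-334} - \frac{305}{k{\left(19,14 \right)}}} = - \frac{623}{\frac{15^{2}}{-334} - \frac{305}{14}} = - \frac{623}{225 \left(- \frac{1}{334}\right) - \frac{305}{14}} = - \frac{623}{- \frac{225}{334} - \frac{305}{14}} = - \frac{623}{- \frac{26255}{1169}} = \left(-623\right) \left(- \frac{1169}{26255}\right) = \frac{8183}{295}$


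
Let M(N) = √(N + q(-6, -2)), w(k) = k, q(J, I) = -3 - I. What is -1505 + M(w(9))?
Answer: -1505 + 2*√2 ≈ -1502.2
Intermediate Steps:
M(N) = √(-1 + N) (M(N) = √(N + (-3 - 1*(-2))) = √(N + (-3 + 2)) = √(N - 1) = √(-1 + N))
-1505 + M(w(9)) = -1505 + √(-1 + 9) = -1505 + √8 = -1505 + 2*√2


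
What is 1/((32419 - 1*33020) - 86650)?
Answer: -1/87251 ≈ -1.1461e-5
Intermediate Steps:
1/((32419 - 1*33020) - 86650) = 1/((32419 - 33020) - 86650) = 1/(-601 - 86650) = 1/(-87251) = -1/87251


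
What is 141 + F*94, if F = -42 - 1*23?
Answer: -5969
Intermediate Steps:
F = -65 (F = -42 - 23 = -65)
141 + F*94 = 141 - 65*94 = 141 - 6110 = -5969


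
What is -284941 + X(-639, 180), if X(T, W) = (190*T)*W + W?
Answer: -22138561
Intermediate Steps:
X(T, W) = W + 190*T*W (X(T, W) = 190*T*W + W = W + 190*T*W)
-284941 + X(-639, 180) = -284941 + 180*(1 + 190*(-639)) = -284941 + 180*(1 - 121410) = -284941 + 180*(-121409) = -284941 - 21853620 = -22138561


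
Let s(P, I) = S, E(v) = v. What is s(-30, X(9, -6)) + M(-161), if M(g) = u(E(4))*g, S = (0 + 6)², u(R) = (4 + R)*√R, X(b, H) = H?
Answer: -2540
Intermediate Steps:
u(R) = √R*(4 + R)
S = 36 (S = 6² = 36)
s(P, I) = 36
M(g) = 16*g (M(g) = (√4*(4 + 4))*g = (2*8)*g = 16*g)
s(-30, X(9, -6)) + M(-161) = 36 + 16*(-161) = 36 - 2576 = -2540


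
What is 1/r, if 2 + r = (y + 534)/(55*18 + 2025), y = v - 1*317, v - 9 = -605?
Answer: -3015/6409 ≈ -0.47043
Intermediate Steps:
v = -596 (v = 9 - 605 = -596)
y = -913 (y = -596 - 1*317 = -596 - 317 = -913)
r = -6409/3015 (r = -2 + (-913 + 534)/(55*18 + 2025) = -2 - 379/(990 + 2025) = -2 - 379/3015 = -6409/3015 ≈ -2.1257)
1/r = 1/(-6409/3015) = -3015/6409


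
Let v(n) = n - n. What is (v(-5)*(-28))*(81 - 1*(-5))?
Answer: 0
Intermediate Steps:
v(n) = 0
(v(-5)*(-28))*(81 - 1*(-5)) = (0*(-28))*(81 - 1*(-5)) = 0*(81 + 5) = 0*86 = 0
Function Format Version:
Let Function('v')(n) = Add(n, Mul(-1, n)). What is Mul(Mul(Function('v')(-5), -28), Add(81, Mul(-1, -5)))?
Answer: 0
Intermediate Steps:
Function('v')(n) = 0
Mul(Mul(Function('v')(-5), -28), Add(81, Mul(-1, -5))) = Mul(Mul(0, -28), Add(81, Mul(-1, -5))) = Mul(0, Add(81, 5)) = Mul(0, 86) = 0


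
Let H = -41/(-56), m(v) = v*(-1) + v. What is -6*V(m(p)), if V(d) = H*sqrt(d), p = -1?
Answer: 0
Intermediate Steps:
m(v) = 0 (m(v) = -v + v = 0)
H = 41/56 (H = -41*(-1/56) = 41/56 ≈ 0.73214)
V(d) = 41*sqrt(d)/56
-6*V(m(p)) = -6*41*sqrt(0)/56 = -6*(41/56)*0 = -6*0 = -1*0 = 0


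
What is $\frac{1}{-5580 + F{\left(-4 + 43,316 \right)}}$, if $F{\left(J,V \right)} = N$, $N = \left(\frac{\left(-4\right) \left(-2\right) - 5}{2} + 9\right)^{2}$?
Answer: $- \frac{4}{21879} \approx -0.00018282$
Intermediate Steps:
$N = \frac{441}{4}$ ($N = \left(\left(8 - 5\right) \frac{1}{2} + 9\right)^{2} = \left(3 \cdot \frac{1}{2} + 9\right)^{2} = \left(\frac{3}{2} + 9\right)^{2} = \left(\frac{21}{2}\right)^{2} = \frac{441}{4} \approx 110.25$)
$F{\left(J,V \right)} = \frac{441}{4}$
$\frac{1}{-5580 + F{\left(-4 + 43,316 \right)}} = \frac{1}{-5580 + \frac{441}{4}} = \frac{1}{- \frac{21879}{4}} = - \frac{4}{21879}$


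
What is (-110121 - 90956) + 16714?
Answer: -184363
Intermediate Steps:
(-110121 - 90956) + 16714 = -201077 + 16714 = -184363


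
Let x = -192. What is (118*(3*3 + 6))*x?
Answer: -339840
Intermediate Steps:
(118*(3*3 + 6))*x = (118*(3*3 + 6))*(-192) = (118*(9 + 6))*(-192) = (118*15)*(-192) = 1770*(-192) = -339840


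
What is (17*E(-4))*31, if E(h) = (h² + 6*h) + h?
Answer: -6324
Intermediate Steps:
E(h) = h² + 7*h
(17*E(-4))*31 = (17*(-4*(7 - 4)))*31 = (17*(-4*3))*31 = (17*(-12))*31 = -204*31 = -6324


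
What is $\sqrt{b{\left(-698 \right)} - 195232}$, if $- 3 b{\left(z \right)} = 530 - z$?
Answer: $\frac{2 i \sqrt{440193}}{3} \approx 442.31 i$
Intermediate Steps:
$b{\left(z \right)} = - \frac{530}{3} + \frac{z}{3}$ ($b{\left(z \right)} = - \frac{530 - z}{3} = - \frac{530}{3} + \frac{z}{3}$)
$\sqrt{b{\left(-698 \right)} - 195232} = \sqrt{\left(- \frac{530}{3} + \frac{1}{3} \left(-698\right)\right) - 195232} = \sqrt{\left(- \frac{530}{3} - \frac{698}{3}\right) - 195232} = \sqrt{- \frac{1228}{3} - 195232} = \sqrt{- \frac{586924}{3}} = \frac{2 i \sqrt{440193}}{3}$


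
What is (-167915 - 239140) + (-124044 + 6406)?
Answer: -524693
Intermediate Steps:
(-167915 - 239140) + (-124044 + 6406) = -407055 - 117638 = -524693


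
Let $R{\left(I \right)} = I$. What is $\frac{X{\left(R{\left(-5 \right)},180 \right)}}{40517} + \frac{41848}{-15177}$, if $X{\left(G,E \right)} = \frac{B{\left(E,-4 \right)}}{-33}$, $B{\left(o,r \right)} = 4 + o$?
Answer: $- \frac{18652040432}{6764191599} \approx -2.7575$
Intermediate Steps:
$X{\left(G,E \right)} = - \frac{4}{33} - \frac{E}{33}$ ($X{\left(G,E \right)} = \frac{4 + E}{-33} = \left(4 + E\right) \left(- \frac{1}{33}\right) = - \frac{4}{33} - \frac{E}{33}$)
$\frac{X{\left(R{\left(-5 \right)},180 \right)}}{40517} + \frac{41848}{-15177} = \frac{- \frac{4}{33} - \frac{60}{11}}{40517} + \frac{41848}{-15177} = \left(- \frac{4}{33} - \frac{60}{11}\right) \frac{1}{40517} + 41848 \left(- \frac{1}{15177}\right) = \left(- \frac{184}{33}\right) \frac{1}{40517} - \frac{41848}{15177} = - \frac{184}{1337061} - \frac{41848}{15177} = - \frac{18652040432}{6764191599}$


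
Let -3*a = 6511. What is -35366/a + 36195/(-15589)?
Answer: 83429181/5970587 ≈ 13.973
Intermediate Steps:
a = -6511/3 (a = -⅓*6511 = -6511/3 ≈ -2170.3)
-35366/a + 36195/(-15589) = -35366/(-6511/3) + 36195/(-15589) = -35366*(-3/6511) + 36195*(-1/15589) = 106098/6511 - 36195/15589 = 83429181/5970587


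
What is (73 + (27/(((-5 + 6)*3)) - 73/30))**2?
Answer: 5697769/900 ≈ 6330.9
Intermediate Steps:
(73 + (27/(((-5 + 6)*3)) - 73/30))**2 = (73 + (27/((1*3)) - 73*1/30))**2 = (73 + (27/3 - 73/30))**2 = (73 + (27*(1/3) - 73/30))**2 = (73 + (9 - 73/30))**2 = (73 + 197/30)**2 = (2387/30)**2 = 5697769/900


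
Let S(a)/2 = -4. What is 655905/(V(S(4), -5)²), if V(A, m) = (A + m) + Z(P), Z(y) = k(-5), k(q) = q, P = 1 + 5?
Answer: 218635/108 ≈ 2024.4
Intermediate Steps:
P = 6
S(a) = -8 (S(a) = 2*(-4) = -8)
Z(y) = -5
V(A, m) = -5 + A + m (V(A, m) = (A + m) - 5 = -5 + A + m)
655905/(V(S(4), -5)²) = 655905/((-5 - 8 - 5)²) = 655905/((-18)²) = 655905/324 = 655905*(1/324) = 218635/108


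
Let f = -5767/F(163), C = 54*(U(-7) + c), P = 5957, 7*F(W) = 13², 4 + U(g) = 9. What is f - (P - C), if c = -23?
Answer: -1211370/169 ≈ -7167.9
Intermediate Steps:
U(g) = 5 (U(g) = -4 + 9 = 5)
F(W) = 169/7 (F(W) = (⅐)*13² = (⅐)*169 = 169/7)
C = -972 (C = 54*(5 - 23) = 54*(-18) = -972)
f = -40369/169 (f = -5767/169/7 = -5767*7/169 = -40369/169 ≈ -238.87)
f - (P - C) = -40369/169 - (5957 - 1*(-972)) = -40369/169 - (5957 + 972) = -40369/169 - 1*6929 = -40369/169 - 6929 = -1211370/169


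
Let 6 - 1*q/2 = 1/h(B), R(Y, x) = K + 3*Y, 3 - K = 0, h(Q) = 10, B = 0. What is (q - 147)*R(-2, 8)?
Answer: 2028/5 ≈ 405.60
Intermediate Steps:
K = 3 (K = 3 - 1*0 = 3 + 0 = 3)
R(Y, x) = 3 + 3*Y
q = 59/5 (q = 12 - 2/10 = 12 - 2*⅒ = 12 - ⅕ = 59/5 ≈ 11.800)
(q - 147)*R(-2, 8) = (59/5 - 147)*(3 + 3*(-2)) = -676*(3 - 6)/5 = -676/5*(-3) = 2028/5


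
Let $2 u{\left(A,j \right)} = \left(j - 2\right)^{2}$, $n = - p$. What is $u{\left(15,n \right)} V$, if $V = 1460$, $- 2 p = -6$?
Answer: $18250$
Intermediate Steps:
$p = 3$ ($p = \left(- \frac{1}{2}\right) \left(-6\right) = 3$)
$n = -3$ ($n = \left(-1\right) 3 = -3$)
$u{\left(A,j \right)} = \frac{\left(-2 + j\right)^{2}}{2}$ ($u{\left(A,j \right)} = \frac{\left(j - 2\right)^{2}}{2} = \frac{\left(-2 + j\right)^{2}}{2}$)
$u{\left(15,n \right)} V = \frac{\left(-2 - 3\right)^{2}}{2} \cdot 1460 = \frac{\left(-5\right)^{2}}{2} \cdot 1460 = \frac{1}{2} \cdot 25 \cdot 1460 = \frac{25}{2} \cdot 1460 = 18250$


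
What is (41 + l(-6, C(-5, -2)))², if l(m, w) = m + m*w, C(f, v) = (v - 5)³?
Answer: 4380649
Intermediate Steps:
C(f, v) = (-5 + v)³
(41 + l(-6, C(-5, -2)))² = (41 - 6*(1 + (-5 - 2)³))² = (41 - 6*(1 + (-7)³))² = (41 - 6*(1 - 343))² = (41 - 6*(-342))² = (41 + 2052)² = 2093² = 4380649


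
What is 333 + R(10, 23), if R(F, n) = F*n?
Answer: 563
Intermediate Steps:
333 + R(10, 23) = 333 + 10*23 = 333 + 230 = 563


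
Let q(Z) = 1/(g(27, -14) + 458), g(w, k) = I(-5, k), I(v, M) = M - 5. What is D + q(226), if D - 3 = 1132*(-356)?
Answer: -176912170/439 ≈ -4.0299e+5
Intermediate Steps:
I(v, M) = -5 + M
g(w, k) = -5 + k
D = -402989 (D = 3 + 1132*(-356) = 3 - 402992 = -402989)
q(Z) = 1/439 (q(Z) = 1/((-5 - 14) + 458) = 1/(-19 + 458) = 1/439)
D + q(226) = -402989 + 1/439 = -176912170/439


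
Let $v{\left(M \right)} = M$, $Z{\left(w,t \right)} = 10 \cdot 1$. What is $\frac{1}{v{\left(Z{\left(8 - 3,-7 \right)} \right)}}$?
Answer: $\frac{1}{10} \approx 0.1$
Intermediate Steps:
$Z{\left(w,t \right)} = 10$
$\frac{1}{v{\left(Z{\left(8 - 3,-7 \right)} \right)}} = \frac{1}{10}$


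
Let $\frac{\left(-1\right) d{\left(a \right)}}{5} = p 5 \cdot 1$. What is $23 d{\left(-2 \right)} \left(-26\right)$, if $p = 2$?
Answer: $29900$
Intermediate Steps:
$d{\left(a \right)} = -50$ ($d{\left(a \right)} = - 5 \cdot 2 \cdot 5 \cdot 1 = - 5 \cdot 10 \cdot 1 = \left(-5\right) 10 = -50$)
$23 d{\left(-2 \right)} \left(-26\right) = 23 \left(-50\right) \left(-26\right) = \left(-1150\right) \left(-26\right) = 29900$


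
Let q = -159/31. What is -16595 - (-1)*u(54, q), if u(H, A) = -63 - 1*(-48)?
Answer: -16610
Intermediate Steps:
q = -159/31 (q = -159*1/31 = -159/31 ≈ -5.1290)
u(H, A) = -15 (u(H, A) = -63 + 48 = -15)
-16595 - (-1)*u(54, q) = -16595 - (-1)*(-15) = -16595 - 1*15 = -16595 - 15 = -16610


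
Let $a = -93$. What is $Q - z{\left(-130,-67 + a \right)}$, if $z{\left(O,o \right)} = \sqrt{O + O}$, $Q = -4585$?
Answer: $-4585 - 2 i \sqrt{65} \approx -4585.0 - 16.125 i$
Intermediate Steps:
$z{\left(O,o \right)} = \sqrt{2} \sqrt{O}$ ($z{\left(O,o \right)} = \sqrt{2 O} = \sqrt{2} \sqrt{O}$)
$Q - z{\left(-130,-67 + a \right)} = -4585 - \sqrt{2} \sqrt{-130} = -4585 - \sqrt{2} i \sqrt{130} = -4585 - 2 i \sqrt{65}$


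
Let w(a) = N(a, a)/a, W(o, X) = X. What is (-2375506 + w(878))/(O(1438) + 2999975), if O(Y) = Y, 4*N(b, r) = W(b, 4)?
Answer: -2085694267/2635240614 ≈ -0.79146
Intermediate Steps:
N(b, r) = 1 (N(b, r) = (1/4)*4 = 1)
w(a) = 1/a
(-2375506 + w(878))/(O(1438) + 2999975) = (-2375506 + 1/878)/(1438 + 2999975) = (-2375506 + 1/878)/3001413 = -2085694267/878*1/3001413 = -2085694267/2635240614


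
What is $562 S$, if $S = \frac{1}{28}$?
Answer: $\frac{281}{14} \approx 20.071$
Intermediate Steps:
$S = \frac{1}{28} \approx 0.035714$
$562 S = 562 \cdot \frac{1}{28} = \frac{281}{14}$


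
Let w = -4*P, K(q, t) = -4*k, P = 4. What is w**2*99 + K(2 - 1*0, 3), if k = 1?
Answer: 25340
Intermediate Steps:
K(q, t) = -4 (K(q, t) = -4*1 = -4)
w = -16 (w = -4*4 = -16)
w**2*99 + K(2 - 1*0, 3) = (-16)**2*99 - 4 = 256*99 - 4 = 25344 - 4 = 25340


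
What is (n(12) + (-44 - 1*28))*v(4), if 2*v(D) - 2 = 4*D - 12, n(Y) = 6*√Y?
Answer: -216 + 36*√3 ≈ -153.65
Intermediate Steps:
v(D) = -5 + 2*D (v(D) = 1 + (4*D - 12)/2 = 1 + (-12 + 4*D)/2 = 1 + (-6 + 2*D) = -5 + 2*D)
(n(12) + (-44 - 1*28))*v(4) = (6*√12 + (-44 - 1*28))*(-5 + 2*4) = (6*(2*√3) + (-44 - 28))*(-5 + 8) = (12*√3 - 72)*3 = (-72 + 12*√3)*3 = -216 + 36*√3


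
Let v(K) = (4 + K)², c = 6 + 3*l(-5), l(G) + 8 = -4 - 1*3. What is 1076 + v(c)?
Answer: 2301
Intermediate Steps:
l(G) = -15 (l(G) = -8 + (-4 - 1*3) = -8 + (-4 - 3) = -8 - 7 = -15)
c = -39 (c = 6 + 3*(-15) = 6 - 45 = -39)
1076 + v(c) = 1076 + (4 - 39)² = 1076 + (-35)² = 1076 + 1225 = 2301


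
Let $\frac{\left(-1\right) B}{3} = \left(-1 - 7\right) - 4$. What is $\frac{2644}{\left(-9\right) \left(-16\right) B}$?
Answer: $\frac{661}{1296} \approx 0.51003$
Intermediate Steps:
$B = 36$ ($B = - 3 \left(\left(-1 - 7\right) - 4\right) = - 3 \left(-8 - 4\right) = \left(-3\right) \left(-12\right) = 36$)
$\frac{2644}{\left(-9\right) \left(-16\right) B} = \frac{2644}{\left(-9\right) \left(-16\right) 36} = \frac{2644}{144 \cdot 36} = \frac{2644}{5184} = 2644 \cdot \frac{1}{5184} = \frac{661}{1296}$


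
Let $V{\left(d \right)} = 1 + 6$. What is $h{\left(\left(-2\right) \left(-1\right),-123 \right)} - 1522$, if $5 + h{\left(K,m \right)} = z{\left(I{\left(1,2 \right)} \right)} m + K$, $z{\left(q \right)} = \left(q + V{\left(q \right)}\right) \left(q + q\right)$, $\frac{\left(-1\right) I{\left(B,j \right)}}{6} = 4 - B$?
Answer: $-50233$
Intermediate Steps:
$V{\left(d \right)} = 7$
$I{\left(B,j \right)} = -24 + 6 B$ ($I{\left(B,j \right)} = - 6 \left(4 - B\right) = -24 + 6 B$)
$z{\left(q \right)} = 2 q \left(7 + q\right)$ ($z{\left(q \right)} = \left(q + 7\right) \left(q + q\right) = \left(7 + q\right) 2 q = 2 q \left(7 + q\right)$)
$h{\left(K,m \right)} = -5 + K + 396 m$ ($h{\left(K,m \right)} = -5 + \left(2 \left(-24 + 6 \cdot 1\right) \left(7 + \left(-24 + 6 \cdot 1\right)\right) m + K\right) = -5 + \left(2 \left(-24 + 6\right) \left(7 + \left(-24 + 6\right)\right) m + K\right) = -5 + \left(2 \left(-18\right) \left(7 - 18\right) m + K\right) = -5 + \left(2 \left(-18\right) \left(-11\right) m + K\right) = -5 + \left(396 m + K\right) = -5 + \left(K + 396 m\right) = -5 + K + 396 m$)
$h{\left(\left(-2\right) \left(-1\right),-123 \right)} - 1522 = \left(-5 - -2 + 396 \left(-123\right)\right) - 1522 = \left(-5 + 2 - 48708\right) - 1522 = -48711 - 1522 = -50233$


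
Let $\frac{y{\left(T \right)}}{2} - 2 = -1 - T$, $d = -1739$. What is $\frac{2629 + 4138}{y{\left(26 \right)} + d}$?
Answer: $- \frac{6767}{1789} \approx -3.7826$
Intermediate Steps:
$y{\left(T \right)} = 2 - 2 T$ ($y{\left(T \right)} = 4 + 2 \left(-1 - T\right) = 4 - \left(2 + 2 T\right) = 2 - 2 T$)
$\frac{2629 + 4138}{y{\left(26 \right)} + d} = \frac{2629 + 4138}{\left(2 - 52\right) - 1739} = \frac{6767}{\left(2 - 52\right) - 1739} = \frac{6767}{-50 - 1739} = \frac{6767}{-1789} = 6767 \left(- \frac{1}{1789}\right) = - \frac{6767}{1789}$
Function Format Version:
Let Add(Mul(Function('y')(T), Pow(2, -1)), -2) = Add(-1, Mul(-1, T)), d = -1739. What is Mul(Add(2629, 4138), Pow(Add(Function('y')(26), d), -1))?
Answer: Rational(-6767, 1789) ≈ -3.7826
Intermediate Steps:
Function('y')(T) = Add(2, Mul(-2, T)) (Function('y')(T) = Add(4, Mul(2, Add(-1, Mul(-1, T)))) = Add(4, Add(-2, Mul(-2, T))) = Add(2, Mul(-2, T)))
Mul(Add(2629, 4138), Pow(Add(Function('y')(26), d), -1)) = Mul(Add(2629, 4138), Pow(Add(Add(2, Mul(-2, 26)), -1739), -1)) = Mul(6767, Pow(Add(Add(2, -52), -1739), -1)) = Mul(6767, Pow(Add(-50, -1739), -1)) = Mul(6767, Pow(-1789, -1)) = Mul(6767, Rational(-1, 1789)) = Rational(-6767, 1789)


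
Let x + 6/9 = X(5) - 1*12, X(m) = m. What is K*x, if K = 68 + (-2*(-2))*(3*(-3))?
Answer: -736/3 ≈ -245.33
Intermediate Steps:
K = 32 (K = 68 + 4*(-9) = 68 - 36 = 32)
x = -23/3 (x = -⅔ + (5 - 1*12) = -⅔ + (5 - 12) = -⅔ - 7 = -23/3 ≈ -7.6667)
K*x = 32*(-23/3) = -736/3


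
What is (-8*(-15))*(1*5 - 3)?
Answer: 240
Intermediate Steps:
(-8*(-15))*(1*5 - 3) = 120*(5 - 3) = 120*2 = 240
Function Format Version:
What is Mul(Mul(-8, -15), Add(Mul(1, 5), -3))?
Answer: 240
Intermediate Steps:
Mul(Mul(-8, -15), Add(Mul(1, 5), -3)) = Mul(120, Add(5, -3)) = Mul(120, 2) = 240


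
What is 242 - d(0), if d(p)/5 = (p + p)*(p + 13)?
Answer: 242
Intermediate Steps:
d(p) = 10*p*(13 + p) (d(p) = 5*((p + p)*(p + 13)) = 5*((2*p)*(13 + p)) = 5*(2*p*(13 + p)) = 10*p*(13 + p))
242 - d(0) = 242 - 10*0*(13 + 0) = 242 - 10*0*13 = 242 - 1*0 = 242 + 0 = 242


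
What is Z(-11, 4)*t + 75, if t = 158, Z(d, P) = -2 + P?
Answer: 391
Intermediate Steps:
Z(-11, 4)*t + 75 = (-2 + 4)*158 + 75 = 2*158 + 75 = 316 + 75 = 391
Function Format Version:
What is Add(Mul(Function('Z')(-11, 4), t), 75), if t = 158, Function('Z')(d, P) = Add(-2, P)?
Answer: 391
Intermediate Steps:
Add(Mul(Function('Z')(-11, 4), t), 75) = Add(Mul(Add(-2, 4), 158), 75) = Add(Mul(2, 158), 75) = Add(316, 75) = 391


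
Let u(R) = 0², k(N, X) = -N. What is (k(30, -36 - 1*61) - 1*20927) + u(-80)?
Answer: -20957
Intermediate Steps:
u(R) = 0
(k(30, -36 - 1*61) - 1*20927) + u(-80) = (-1*30 - 1*20927) + 0 = (-30 - 20927) + 0 = -20957 + 0 = -20957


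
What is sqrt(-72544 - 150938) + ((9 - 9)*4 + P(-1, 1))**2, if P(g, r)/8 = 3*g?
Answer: 576 + I*sqrt(223482) ≈ 576.0 + 472.74*I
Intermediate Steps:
P(g, r) = 24*g (P(g, r) = 8*(3*g) = 24*g)
sqrt(-72544 - 150938) + ((9 - 9)*4 + P(-1, 1))**2 = sqrt(-72544 - 150938) + ((9 - 9)*4 + 24*(-1))**2 = sqrt(-223482) + (0*4 - 24)**2 = I*sqrt(223482) + (0 - 24)**2 = I*sqrt(223482) + (-24)**2 = I*sqrt(223482) + 576 = 576 + I*sqrt(223482)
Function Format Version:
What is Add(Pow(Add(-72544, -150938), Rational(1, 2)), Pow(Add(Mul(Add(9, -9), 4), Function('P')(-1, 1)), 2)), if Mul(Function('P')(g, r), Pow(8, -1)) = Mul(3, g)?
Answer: Add(576, Mul(I, Pow(223482, Rational(1, 2)))) ≈ Add(576.00, Mul(472.74, I))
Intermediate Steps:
Function('P')(g, r) = Mul(24, g) (Function('P')(g, r) = Mul(8, Mul(3, g)) = Mul(24, g))
Add(Pow(Add(-72544, -150938), Rational(1, 2)), Pow(Add(Mul(Add(9, -9), 4), Function('P')(-1, 1)), 2)) = Add(Pow(Add(-72544, -150938), Rational(1, 2)), Pow(Add(Mul(Add(9, -9), 4), Mul(24, -1)), 2)) = Add(Pow(-223482, Rational(1, 2)), Pow(Add(Mul(0, 4), -24), 2)) = Add(Mul(I, Pow(223482, Rational(1, 2))), Pow(Add(0, -24), 2)) = Add(Mul(I, Pow(223482, Rational(1, 2))), Pow(-24, 2)) = Add(Mul(I, Pow(223482, Rational(1, 2))), 576) = Add(576, Mul(I, Pow(223482, Rational(1, 2))))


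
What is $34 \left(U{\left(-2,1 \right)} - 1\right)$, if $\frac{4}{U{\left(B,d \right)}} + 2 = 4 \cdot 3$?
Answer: $- \frac{102}{5} \approx -20.4$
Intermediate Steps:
$U{\left(B,d \right)} = \frac{2}{5}$ ($U{\left(B,d \right)} = \frac{4}{-2 + 4 \cdot 3} = \frac{4}{-2 + 12} = \frac{4}{10} = 4 \cdot \frac{1}{10} = \frac{2}{5}$)
$34 \left(U{\left(-2,1 \right)} - 1\right) = 34 \left(\frac{2}{5} - 1\right) = 34 \left(- \frac{3}{5}\right) = - \frac{102}{5}$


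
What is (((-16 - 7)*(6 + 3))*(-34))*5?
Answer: 35190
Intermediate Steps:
(((-16 - 7)*(6 + 3))*(-34))*5 = (-23*9*(-34))*5 = -207*(-34)*5 = 7038*5 = 35190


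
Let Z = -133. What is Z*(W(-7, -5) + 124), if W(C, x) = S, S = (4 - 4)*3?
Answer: -16492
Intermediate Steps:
S = 0 (S = 0*3 = 0)
W(C, x) = 0
Z*(W(-7, -5) + 124) = -133*(0 + 124) = -133*124 = -16492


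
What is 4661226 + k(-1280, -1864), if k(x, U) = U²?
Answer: 8135722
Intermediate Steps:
4661226 + k(-1280, -1864) = 4661226 + (-1864)² = 4661226 + 3474496 = 8135722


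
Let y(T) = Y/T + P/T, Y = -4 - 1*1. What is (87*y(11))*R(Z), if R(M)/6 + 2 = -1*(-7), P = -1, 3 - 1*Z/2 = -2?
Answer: -15660/11 ≈ -1423.6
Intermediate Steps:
Z = 10 (Z = 6 - 2*(-2) = 6 + 4 = 10)
Y = -5 (Y = -4 - 1 = -5)
y(T) = -6/T (y(T) = -5/T - 1/T = -6/T)
R(M) = 30 (R(M) = -12 + 6*(-1*(-7)) = -12 + 6*7 = -12 + 42 = 30)
(87*y(11))*R(Z) = (87*(-6/11))*30 = -522/11*30 = -15660/11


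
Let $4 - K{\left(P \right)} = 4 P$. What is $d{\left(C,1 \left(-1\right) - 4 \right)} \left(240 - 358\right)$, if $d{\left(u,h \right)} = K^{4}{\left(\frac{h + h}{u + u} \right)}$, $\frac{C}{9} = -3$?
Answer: $- \frac{7076405248}{531441} \approx -13316.0$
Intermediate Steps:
$K{\left(P \right)} = 4 - 4 P$
$C = -27$ ($C = 9 \left(-3\right) = -27$)
$d{\left(u,h \right)} = \left(4 - \frac{4 h}{u}\right)^{4}$ ($d{\left(u,h \right)} = \left(4 - 4 \frac{h + h}{u + u}\right)^{4} = \left(4 - 4 \frac{2 h}{2 u}\right)^{4} = \left(4 - 4 \cdot 2 h \frac{1}{2 u}\right)^{4} = \left(4 - 4 \frac{h}{u}\right)^{4} = \left(4 - \frac{4 h}{u}\right)^{4}$)
$d{\left(C,1 \left(-1\right) - 4 \right)} \left(240 - 358\right) = \frac{256 \left(\left(1 \left(-1\right) - 4\right) - -27\right)^{4}}{531441} \left(240 - 358\right) = 256 \cdot \frac{1}{531441} \left(\left(-1 - 4\right) + 27\right)^{4} \left(-118\right) = 256 \cdot \frac{1}{531441} \left(-5 + 27\right)^{4} \left(-118\right) = 256 \cdot \frac{1}{531441} \cdot 22^{4} \left(-118\right) = 256 \cdot \frac{1}{531441} \cdot 234256 \left(-118\right) = \frac{59969536}{531441} \left(-118\right) = - \frac{7076405248}{531441}$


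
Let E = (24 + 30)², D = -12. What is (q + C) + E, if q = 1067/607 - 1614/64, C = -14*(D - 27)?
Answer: 66790183/19424 ≈ 3438.5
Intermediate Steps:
C = 546 (C = -14*(-12 - 27) = -14*(-39) = 546)
q = -455705/19424 (q = 1067*(1/607) - 1614*1/64 = 1067/607 - 807/32 = -455705/19424 ≈ -23.461)
E = 2916 (E = 54² = 2916)
(q + C) + E = (-455705/19424 + 546) + 2916 = 10149799/19424 + 2916 = 66790183/19424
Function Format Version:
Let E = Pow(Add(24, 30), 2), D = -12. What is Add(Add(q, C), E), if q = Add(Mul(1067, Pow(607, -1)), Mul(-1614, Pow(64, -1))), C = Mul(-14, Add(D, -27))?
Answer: Rational(66790183, 19424) ≈ 3438.5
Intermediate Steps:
C = 546 (C = Mul(-14, Add(-12, -27)) = Mul(-14, -39) = 546)
q = Rational(-455705, 19424) (q = Add(Mul(1067, Rational(1, 607)), Mul(-1614, Rational(1, 64))) = Add(Rational(1067, 607), Rational(-807, 32)) = Rational(-455705, 19424) ≈ -23.461)
E = 2916 (E = Pow(54, 2) = 2916)
Add(Add(q, C), E) = Add(Add(Rational(-455705, 19424), 546), 2916) = Add(Rational(10149799, 19424), 2916) = Rational(66790183, 19424)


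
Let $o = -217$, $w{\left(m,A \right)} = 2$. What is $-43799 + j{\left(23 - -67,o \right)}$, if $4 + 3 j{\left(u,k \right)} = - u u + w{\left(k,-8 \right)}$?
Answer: $- \frac{139499}{3} \approx -46500.0$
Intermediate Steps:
$j{\left(u,k \right)} = - \frac{2}{3} - \frac{u^{2}}{3}$ ($j{\left(u,k \right)} = - \frac{4}{3} + \frac{- u u + 2}{3} = - \frac{4}{3} + \frac{- u^{2} + 2}{3} = - \frac{4}{3} + \frac{2 - u^{2}}{3} = - \frac{4}{3} - \left(- \frac{2}{3} + \frac{u^{2}}{3}\right) = - \frac{2}{3} - \frac{u^{2}}{3}$)
$-43799 + j{\left(23 - -67,o \right)} = -43799 - \left(\frac{2}{3} + \frac{\left(23 - -67\right)^{2}}{3}\right) = -43799 - \left(\frac{2}{3} + \frac{\left(23 + 67\right)^{2}}{3}\right) = -43799 - \left(\frac{2}{3} + \frac{90^{2}}{3}\right) = -43799 - \frac{8102}{3} = - \frac{139499}{3}$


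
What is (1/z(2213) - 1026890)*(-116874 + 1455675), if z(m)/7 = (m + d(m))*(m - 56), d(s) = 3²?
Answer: -15374851781709421873/11183326 ≈ -1.3748e+12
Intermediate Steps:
d(s) = 9
z(m) = 7*(-56 + m)*(9 + m) (z(m) = 7*((m + 9)*(m - 56)) = 7*((9 + m)*(-56 + m)) = 7*((-56 + m)*(9 + m)) = 7*(-56 + m)*(9 + m))
(1/z(2213) - 1026890)*(-116874 + 1455675) = (1/(-3528 - 329*2213 + 7*2213²) - 1026890)*(-116874 + 1455675) = (1/(-3528 - 728077 + 7*4897369) - 1026890)*1338801 = (1/(-3528 - 728077 + 34281583) - 1026890)*1338801 = (1/33549978 - 1026890)*1338801 = -34452136908419/33549978*1338801 = -15374851781709421873/11183326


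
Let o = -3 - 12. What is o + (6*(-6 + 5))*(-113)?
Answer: 663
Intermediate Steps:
o = -15 (o = -3 - 1*12 = -3 - 12 = -15)
o + (6*(-6 + 5))*(-113) = -15 + (6*(-6 + 5))*(-113) = -15 + (6*(-1))*(-113) = -15 - 6*(-113) = -15 + 678 = 663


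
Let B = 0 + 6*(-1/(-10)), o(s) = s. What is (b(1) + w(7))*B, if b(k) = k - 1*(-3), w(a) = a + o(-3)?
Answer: 24/5 ≈ 4.8000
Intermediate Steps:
w(a) = -3 + a (w(a) = a - 3 = -3 + a)
b(k) = 3 + k (b(k) = k + 3 = 3 + k)
B = 3/5 (B = 0 + 6*(-1*(-1/10)) = 0 + 6*(1/10) = 0 + 3/5 = 3/5 ≈ 0.60000)
(b(1) + w(7))*B = ((3 + 1) + (-3 + 7))*(3/5) = (4 + 4)*(3/5) = 8*(3/5) = 24/5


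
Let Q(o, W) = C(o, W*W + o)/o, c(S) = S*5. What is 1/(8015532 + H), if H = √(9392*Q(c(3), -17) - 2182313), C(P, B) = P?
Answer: 2671844/21416251805315 - I*√2172921/64248755415945 ≈ 1.2476e-7 - 2.2943e-11*I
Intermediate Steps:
c(S) = 5*S
Q(o, W) = 1 (Q(o, W) = o/o = 1)
H = I*√2172921 (H = √(9392*1 - 2182313) = √(9392 - 2182313) = √(-2172921) = I*√2172921 ≈ 1474.1*I)
1/(8015532 + H) = 1/(8015532 + I*√2172921)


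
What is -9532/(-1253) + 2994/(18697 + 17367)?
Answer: 24822395/3227728 ≈ 7.6904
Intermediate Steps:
-9532/(-1253) + 2994/(18697 + 17367) = -9532*(-1/1253) + 2994/36064 = 9532/1253 + 2994*(1/36064) = 9532/1253 + 1497/18032 = 24822395/3227728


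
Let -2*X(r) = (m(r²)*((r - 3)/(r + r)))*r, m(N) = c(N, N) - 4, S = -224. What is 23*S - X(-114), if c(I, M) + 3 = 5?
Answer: -10187/2 ≈ -5093.5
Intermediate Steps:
c(I, M) = 2 (c(I, M) = -3 + 5 = 2)
m(N) = -2 (m(N) = 2 - 4 = -2)
X(r) = -3/2 + r/2 (X(r) = -(-2*(r - 3)/(r + r))*r/2 = -(-2*(-3 + r)/(2*r))*r/2 = -(-2*(-3 + r)*1/(2*r))*r/2 = -(-(-3 + r)/r)*r/2 = -(3 - r)/2 = -3/2 + r/2)
23*S - X(-114) = 23*(-224) - (-3/2 + (½)*(-114)) = -5152 - (-3/2 - 57) = -5152 - 1*(-117/2) = -5152 + 117/2 = -10187/2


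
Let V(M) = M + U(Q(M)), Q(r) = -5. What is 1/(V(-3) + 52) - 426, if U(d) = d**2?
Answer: -31523/74 ≈ -425.99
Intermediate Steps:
V(M) = 25 + M (V(M) = M + (-5)**2 = M + 25 = 25 + M)
1/(V(-3) + 52) - 426 = 1/((25 - 3) + 52) - 426 = 1/(22 + 52) - 426 = 1/74 - 426 = -31523/74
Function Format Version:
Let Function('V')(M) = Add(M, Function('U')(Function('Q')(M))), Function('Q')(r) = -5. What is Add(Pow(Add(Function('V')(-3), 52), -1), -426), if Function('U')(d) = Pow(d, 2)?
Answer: Rational(-31523, 74) ≈ -425.99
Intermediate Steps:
Function('V')(M) = Add(25, M) (Function('V')(M) = Add(M, Pow(-5, 2)) = Add(M, 25) = Add(25, M))
Add(Pow(Add(Function('V')(-3), 52), -1), -426) = Add(Pow(Add(Add(25, -3), 52), -1), -426) = Add(Pow(Add(22, 52), -1), -426) = Add(Pow(74, -1), -426) = Add(Rational(1, 74), -426) = Rational(-31523, 74)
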